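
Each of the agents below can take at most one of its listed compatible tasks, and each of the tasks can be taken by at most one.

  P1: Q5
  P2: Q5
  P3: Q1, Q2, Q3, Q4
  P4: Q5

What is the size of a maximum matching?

Unit-capacity flow: source→left, listed edges, right→sink; max matching = max flow.
Augmenting path P1→Q5 (+1); matched 1.
Augmenting path P3→Q1 (+1); matched 2.
No augmenting path remains; maximum matching = 2.
König certificate: {P3, Q5} is a vertex cover of size 2 (every listed pair touches it), so no matching can be larger.

2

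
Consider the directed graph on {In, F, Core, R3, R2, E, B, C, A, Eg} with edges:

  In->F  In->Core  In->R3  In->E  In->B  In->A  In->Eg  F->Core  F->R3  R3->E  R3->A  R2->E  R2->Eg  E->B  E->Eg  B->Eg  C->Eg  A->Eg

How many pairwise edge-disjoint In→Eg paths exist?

4

Assign every edge capacity 1; by Menger, the answer equals the max flow.
Path In→Eg (+1); total 1.
Path In→E→Eg (+1); total 2.
Path In→B→Eg (+1); total 3.
Path In→A→Eg (+1); total 4.
No residual In→Eg path; max flow = 4.
Certifying cut of size 4: {A→Eg, B→Eg, E→Eg, In→Eg}.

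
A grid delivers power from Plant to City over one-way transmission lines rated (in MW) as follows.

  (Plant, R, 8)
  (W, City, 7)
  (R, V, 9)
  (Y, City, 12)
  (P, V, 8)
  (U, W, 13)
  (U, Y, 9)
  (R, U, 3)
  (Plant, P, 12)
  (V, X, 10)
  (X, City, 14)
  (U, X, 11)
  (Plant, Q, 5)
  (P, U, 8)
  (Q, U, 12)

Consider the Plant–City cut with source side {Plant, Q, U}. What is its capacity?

53

Edges leaving {Plant, Q, U}: Plant→P (12), Plant→R (8), U→W (13), U→X (11), U→Y (9).
Cut capacity = 12 + 8 + 13 + 11 + 9 = 53.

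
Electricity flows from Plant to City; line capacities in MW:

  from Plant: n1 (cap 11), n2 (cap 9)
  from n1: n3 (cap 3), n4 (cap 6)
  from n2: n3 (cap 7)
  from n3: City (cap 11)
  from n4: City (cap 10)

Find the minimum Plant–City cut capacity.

Augment Plant→n1→n3→City: bottleneck 3, flow now 3.
Augment Plant→n1→n4→City: bottleneck 6, flow now 9.
Augment Plant→n2→n3→City: bottleneck 7, flow now 16.
No augmenting path remains; maximum flow = 16.
By max-flow min-cut, the minimum cut capacity equals the max flow.
In the residual graph, reachable from Plant: {Plant, n1, n2}.
Min-cut edges: n1→n3 (3), n1→n4 (6), n2→n3 (7); capacity 3 + 6 + 7 = 16.

16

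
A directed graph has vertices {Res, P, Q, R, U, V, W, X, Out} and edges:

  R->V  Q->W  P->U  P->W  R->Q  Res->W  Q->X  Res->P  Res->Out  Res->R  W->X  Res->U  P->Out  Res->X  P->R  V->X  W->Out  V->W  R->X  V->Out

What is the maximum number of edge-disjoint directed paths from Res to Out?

Assign every edge capacity 1; by Menger, the answer equals the max flow.
Path Res→Out (+1); total 1.
Path Res→P→Out (+1); total 2.
Path Res→W→Out (+1); total 3.
Path Res→R→V→Out (+1); total 4.
No residual Res→Out path; max flow = 4.
Certifying cut of size 4: {Res→Out, Res→P, Res→R, Res→W}.

4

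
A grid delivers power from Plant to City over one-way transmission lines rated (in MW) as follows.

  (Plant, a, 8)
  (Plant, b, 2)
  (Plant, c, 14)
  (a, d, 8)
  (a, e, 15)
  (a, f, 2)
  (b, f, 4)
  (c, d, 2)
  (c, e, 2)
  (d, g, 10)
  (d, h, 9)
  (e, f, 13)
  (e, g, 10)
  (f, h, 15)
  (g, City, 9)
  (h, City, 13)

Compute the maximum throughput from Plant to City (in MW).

Augment Plant→a→d→g→City: bottleneck 8, flow now 8.
Augment Plant→b→f→h→City: bottleneck 2, flow now 10.
Augment Plant→c→d→g→City: bottleneck 1, flow now 11.
Augment Plant→c→d→h→City: bottleneck 1, flow now 12.
Augment Plant→c→e→f→h→City: bottleneck 2, flow now 14.
No augmenting path remains; maximum flow = 14.
In the residual graph, reachable from Plant: {Plant, c}.
Min-cut edges: Plant→a (8), Plant→b (2), c→d (2), c→e (2); capacity 8 + 2 + 2 + 2 = 14.
This cut is saturated, so no flow can exceed 14.

14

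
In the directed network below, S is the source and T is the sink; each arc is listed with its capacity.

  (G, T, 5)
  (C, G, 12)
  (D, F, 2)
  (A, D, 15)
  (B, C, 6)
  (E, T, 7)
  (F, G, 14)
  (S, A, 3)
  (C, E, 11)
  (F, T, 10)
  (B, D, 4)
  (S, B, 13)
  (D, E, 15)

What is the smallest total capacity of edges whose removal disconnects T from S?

13

Augment S→A→D→E→T: bottleneck 3, flow now 3.
Augment S→B→C→E→T: bottleneck 4, flow now 7.
Augment S→B→C→G→T: bottleneck 2, flow now 9.
Augment S→B→D→F→T: bottleneck 2, flow now 11.
Augment S→B→D→E→C→G→T: bottleneck 2, flow now 13. (uses reverse residual edge)
No augmenting path remains; maximum flow = 13.
By max-flow min-cut, the minimum cut capacity equals the max flow.
In the residual graph, reachable from S: {S, B}.
Min-cut edges: S→A (3), B→C (6), B→D (4); capacity 3 + 6 + 4 = 13.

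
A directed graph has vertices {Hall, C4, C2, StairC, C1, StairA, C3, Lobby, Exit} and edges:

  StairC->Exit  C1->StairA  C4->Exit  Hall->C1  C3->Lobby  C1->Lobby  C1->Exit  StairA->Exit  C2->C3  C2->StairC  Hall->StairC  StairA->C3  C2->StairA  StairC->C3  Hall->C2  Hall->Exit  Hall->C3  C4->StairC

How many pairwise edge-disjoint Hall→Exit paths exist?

Assign every edge capacity 1; by Menger, the answer equals the max flow.
Path Hall→Exit (+1); total 1.
Path Hall→StairC→Exit (+1); total 2.
Path Hall→C1→Exit (+1); total 3.
Path Hall→C2→StairA→Exit (+1); total 4.
No residual Hall→Exit path; max flow = 4.
Certifying cut of size 4: {Hall→C1, Hall→C2, Hall→Exit, Hall→StairC}.

4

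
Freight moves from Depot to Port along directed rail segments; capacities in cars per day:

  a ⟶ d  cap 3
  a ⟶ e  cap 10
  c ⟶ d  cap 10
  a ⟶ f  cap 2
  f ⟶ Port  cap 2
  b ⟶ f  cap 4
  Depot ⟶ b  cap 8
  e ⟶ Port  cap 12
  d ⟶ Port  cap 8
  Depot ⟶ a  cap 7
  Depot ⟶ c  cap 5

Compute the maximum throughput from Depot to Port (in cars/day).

Augment Depot→a→d→Port: bottleneck 3, flow now 3.
Augment Depot→a→e→Port: bottleneck 4, flow now 7.
Augment Depot→b→f→Port: bottleneck 2, flow now 9.
Augment Depot→c→d→Port: bottleneck 5, flow now 14.
No augmenting path remains; maximum flow = 14.
In the residual graph, reachable from Depot: {Depot, b, f}.
Min-cut edges: Depot→a (7), Depot→c (5), f→Port (2); capacity 7 + 5 + 2 = 14.
This cut is saturated, so no flow can exceed 14.

14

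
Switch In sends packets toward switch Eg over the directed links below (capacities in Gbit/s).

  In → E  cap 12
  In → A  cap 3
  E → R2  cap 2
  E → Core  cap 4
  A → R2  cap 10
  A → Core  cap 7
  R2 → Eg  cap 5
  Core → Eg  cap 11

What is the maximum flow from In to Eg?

Augment In→E→R2→Eg: bottleneck 2, flow now 2.
Augment In→E→Core→Eg: bottleneck 4, flow now 6.
Augment In→A→R2→Eg: bottleneck 3, flow now 9.
No augmenting path remains; maximum flow = 9.
In the residual graph, reachable from In: {In, E}.
Min-cut edges: In→A (3), E→R2 (2), E→Core (4); capacity 3 + 2 + 4 = 9.
This cut is saturated, so no flow can exceed 9.

9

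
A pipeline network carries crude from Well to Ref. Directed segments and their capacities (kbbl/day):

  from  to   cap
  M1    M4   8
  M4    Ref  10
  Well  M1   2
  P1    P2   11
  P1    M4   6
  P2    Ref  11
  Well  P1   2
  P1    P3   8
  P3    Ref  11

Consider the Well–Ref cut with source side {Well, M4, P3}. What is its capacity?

25

Edges leaving {Well, M4, P3}: Well→M1 (2), Well→P1 (2), M4→Ref (10), P3→Ref (11).
Cut capacity = 2 + 2 + 10 + 11 = 25.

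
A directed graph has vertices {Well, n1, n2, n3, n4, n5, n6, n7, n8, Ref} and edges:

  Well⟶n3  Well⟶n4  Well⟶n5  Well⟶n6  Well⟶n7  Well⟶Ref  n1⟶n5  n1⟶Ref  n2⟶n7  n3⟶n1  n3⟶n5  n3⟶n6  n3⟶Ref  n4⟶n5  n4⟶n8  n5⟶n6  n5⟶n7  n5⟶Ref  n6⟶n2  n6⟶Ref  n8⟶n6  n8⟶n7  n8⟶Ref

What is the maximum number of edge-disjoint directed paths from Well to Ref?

5

Assign every edge capacity 1; by Menger, the answer equals the max flow.
Path Well→Ref (+1); total 1.
Path Well→n3→Ref (+1); total 2.
Path Well→n5→Ref (+1); total 3.
Path Well→n6→Ref (+1); total 4.
Path Well→n4→n8→Ref (+1); total 5.
No residual Well→Ref path; max flow = 5.
Certifying cut of size 5: {Well→Ref, Well→n3, Well→n4, Well→n5, Well→n6}.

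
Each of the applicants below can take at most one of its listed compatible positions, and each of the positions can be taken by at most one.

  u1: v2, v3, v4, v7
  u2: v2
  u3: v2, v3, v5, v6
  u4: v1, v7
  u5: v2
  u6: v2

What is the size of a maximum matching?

Unit-capacity flow: source→left, listed edges, right→sink; max matching = max flow.
Augmenting path u1→v2 (+1); matched 1.
Augmenting path u3→v3 (+1); matched 2.
Augmenting path u4→v1 (+1); matched 3.
Augmenting path u2→v2→u1→v4 (+1); matched 4.
No augmenting path remains; maximum matching = 4.
König certificate: {u1, u3, u4, v2} is a vertex cover of size 4 (every listed pair touches it), so no matching can be larger.

4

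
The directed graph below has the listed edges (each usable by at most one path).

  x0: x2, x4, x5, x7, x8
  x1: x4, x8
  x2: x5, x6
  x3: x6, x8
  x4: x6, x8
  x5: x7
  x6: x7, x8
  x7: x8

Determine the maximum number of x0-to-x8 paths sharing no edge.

Assign every edge capacity 1; by Menger, the answer equals the max flow.
Path x0→x8 (+1); total 1.
Path x0→x4→x8 (+1); total 2.
Path x0→x7→x8 (+1); total 3.
Path x0→x2→x6→x8 (+1); total 4.
No residual x0→x8 path; max flow = 4.
Certifying cut of size 4: {x0→x2, x0→x4, x0→x8, x7→x8}.

4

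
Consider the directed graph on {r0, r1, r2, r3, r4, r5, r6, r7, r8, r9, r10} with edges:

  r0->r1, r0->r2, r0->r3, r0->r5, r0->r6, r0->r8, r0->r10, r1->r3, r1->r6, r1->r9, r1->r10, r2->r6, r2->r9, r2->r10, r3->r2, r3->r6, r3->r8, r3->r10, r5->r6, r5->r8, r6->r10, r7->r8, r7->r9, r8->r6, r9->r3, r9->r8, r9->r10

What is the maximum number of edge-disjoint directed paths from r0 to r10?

Assign every edge capacity 1; by Menger, the answer equals the max flow.
Path r0→r10 (+1); total 1.
Path r0→r1→r10 (+1); total 2.
Path r0→r2→r10 (+1); total 3.
Path r0→r3→r10 (+1); total 4.
Path r0→r6→r10 (+1); total 5.
No residual r0→r10 path; max flow = 5.
Certifying cut of size 5: {r0→r1, r0→r10, r0→r2, r0→r3, r6→r10}.

5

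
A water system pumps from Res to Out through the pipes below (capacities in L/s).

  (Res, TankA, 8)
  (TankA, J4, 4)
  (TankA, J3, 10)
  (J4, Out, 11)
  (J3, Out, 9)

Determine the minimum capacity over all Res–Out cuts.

Augment Res→TankA→J4→Out: bottleneck 4, flow now 4.
Augment Res→TankA→J3→Out: bottleneck 4, flow now 8.
No augmenting path remains; maximum flow = 8.
By max-flow min-cut, the minimum cut capacity equals the max flow.
In the residual graph, reachable from Res: {Res}.
Min-cut edges: Res→TankA (8); capacity 8 = 8.

8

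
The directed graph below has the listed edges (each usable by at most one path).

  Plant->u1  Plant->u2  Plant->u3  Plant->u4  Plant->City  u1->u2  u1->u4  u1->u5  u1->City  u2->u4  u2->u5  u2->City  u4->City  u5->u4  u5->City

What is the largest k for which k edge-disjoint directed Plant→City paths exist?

4

Assign every edge capacity 1; by Menger, the answer equals the max flow.
Path Plant→City (+1); total 1.
Path Plant→u1→City (+1); total 2.
Path Plant→u2→City (+1); total 3.
Path Plant→u4→City (+1); total 4.
No residual Plant→City path; max flow = 4.
Certifying cut of size 4: {Plant→City, Plant→u1, Plant→u2, Plant→u4}.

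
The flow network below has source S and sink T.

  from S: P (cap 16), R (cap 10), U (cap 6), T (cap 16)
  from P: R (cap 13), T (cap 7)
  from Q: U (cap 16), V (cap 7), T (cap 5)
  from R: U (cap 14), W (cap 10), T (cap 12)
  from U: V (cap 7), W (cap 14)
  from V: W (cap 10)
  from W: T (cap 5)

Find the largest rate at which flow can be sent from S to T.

Augment S→T: bottleneck 16, flow now 16.
Augment S→P→T: bottleneck 7, flow now 23.
Augment S→R→T: bottleneck 10, flow now 33.
Augment S→P→R→T: bottleneck 2, flow now 35.
Augment S→U→W→T: bottleneck 5, flow now 40.
No augmenting path remains; maximum flow = 40.
In the residual graph, reachable from S: {S, P, R, U, V, W}.
Min-cut edges: S→T (16), P→T (7), R→T (12), W→T (5); capacity 16 + 7 + 12 + 5 = 40.
This cut is saturated, so no flow can exceed 40.

40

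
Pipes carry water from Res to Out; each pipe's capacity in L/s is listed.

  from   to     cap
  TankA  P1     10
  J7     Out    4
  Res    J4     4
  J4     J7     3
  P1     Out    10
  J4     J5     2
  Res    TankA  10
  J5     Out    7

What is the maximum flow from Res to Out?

14

Augment Res→TankA→P1→Out: bottleneck 10, flow now 10.
Augment Res→J4→J5→Out: bottleneck 2, flow now 12.
Augment Res→J4→J7→Out: bottleneck 2, flow now 14.
No augmenting path remains; maximum flow = 14.
In the residual graph, reachable from Res: {Res}.
Min-cut edges: Res→TankA (10), Res→J4 (4); capacity 10 + 4 = 14.
This cut is saturated, so no flow can exceed 14.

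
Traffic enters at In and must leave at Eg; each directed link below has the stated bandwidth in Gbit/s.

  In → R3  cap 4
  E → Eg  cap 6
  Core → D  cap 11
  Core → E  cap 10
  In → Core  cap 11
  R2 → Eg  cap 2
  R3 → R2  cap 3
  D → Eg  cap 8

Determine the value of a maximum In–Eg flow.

13

Augment In→Core→E→Eg: bottleneck 6, flow now 6.
Augment In→Core→D→Eg: bottleneck 5, flow now 11.
Augment In→R3→R2→Eg: bottleneck 2, flow now 13.
No augmenting path remains; maximum flow = 13.
In the residual graph, reachable from In: {In, R3, R2}.
Min-cut edges: In→Core (11), R2→Eg (2); capacity 11 + 2 = 13.
This cut is saturated, so no flow can exceed 13.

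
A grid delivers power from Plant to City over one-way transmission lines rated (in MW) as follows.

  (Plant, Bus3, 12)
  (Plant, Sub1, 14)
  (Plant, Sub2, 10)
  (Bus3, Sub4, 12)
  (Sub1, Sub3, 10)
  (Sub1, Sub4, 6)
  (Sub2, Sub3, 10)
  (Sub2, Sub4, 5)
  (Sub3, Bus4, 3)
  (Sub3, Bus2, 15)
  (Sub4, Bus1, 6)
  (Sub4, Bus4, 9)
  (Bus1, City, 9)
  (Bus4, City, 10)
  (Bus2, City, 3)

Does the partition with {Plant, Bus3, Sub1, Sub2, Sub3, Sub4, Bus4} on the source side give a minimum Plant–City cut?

No — its capacity is 31, but the minimum cut has capacity 19.

Given cut capacity: 15 + 6 + 10 = 31.
Augment Plant→Bus3→Sub4→Bus1→City: bottleneck 6, flow now 6.
Augment Plant→Bus3→Sub4→Bus4→City: bottleneck 6, flow now 12.
Augment Plant→Sub1→Sub3→Bus4→City: bottleneck 3, flow now 15.
Augment Plant→Sub1→Sub3→Bus2→City: bottleneck 3, flow now 18.
Augment Plant→Sub1→Sub4→Bus4→City: bottleneck 1, flow now 19.
No augmenting path remains; maximum flow = 19.
In the residual graph, reachable from Plant: {Plant, Bus3, Sub1, Sub2, Sub3, Sub4, Bus4, Bus2}.
Min-cut edges: Sub4→Bus1 (6), Bus4→City (10), Bus2→City (3); capacity 6 + 10 + 3 = 19.
Cut capacity 31 exceeds the max flow 19, so it is not minimum.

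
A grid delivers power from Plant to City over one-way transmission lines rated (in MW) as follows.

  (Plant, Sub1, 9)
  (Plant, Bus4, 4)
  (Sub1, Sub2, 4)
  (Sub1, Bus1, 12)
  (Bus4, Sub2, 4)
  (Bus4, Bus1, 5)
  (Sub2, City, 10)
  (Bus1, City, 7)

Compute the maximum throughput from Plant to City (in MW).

Augment Plant→Sub1→Sub2→City: bottleneck 4, flow now 4.
Augment Plant→Sub1→Bus1→City: bottleneck 5, flow now 9.
Augment Plant→Bus4→Sub2→City: bottleneck 4, flow now 13.
No augmenting path remains; maximum flow = 13.
In the residual graph, reachable from Plant: {Plant}.
Min-cut edges: Plant→Sub1 (9), Plant→Bus4 (4); capacity 9 + 4 = 13.
This cut is saturated, so no flow can exceed 13.

13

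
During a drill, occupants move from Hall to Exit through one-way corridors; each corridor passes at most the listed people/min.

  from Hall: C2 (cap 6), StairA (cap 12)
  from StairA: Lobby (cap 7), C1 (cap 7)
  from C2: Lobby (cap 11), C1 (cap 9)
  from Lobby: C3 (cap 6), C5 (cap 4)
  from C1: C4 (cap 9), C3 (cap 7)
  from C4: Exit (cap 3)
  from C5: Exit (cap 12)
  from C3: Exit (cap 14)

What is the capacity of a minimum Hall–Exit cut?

18

Augment Hall→StairA→Lobby→C5→Exit: bottleneck 4, flow now 4.
Augment Hall→StairA→Lobby→C3→Exit: bottleneck 3, flow now 7.
Augment Hall→StairA→C1→C4→Exit: bottleneck 3, flow now 10.
Augment Hall→StairA→C1→C3→Exit: bottleneck 2, flow now 12.
Augment Hall→C2→Lobby→C3→Exit: bottleneck 3, flow now 15.
Augment Hall→C2→C1→C3→Exit: bottleneck 3, flow now 18.
No augmenting path remains; maximum flow = 18.
By max-flow min-cut, the minimum cut capacity equals the max flow.
In the residual graph, reachable from Hall: {Hall}.
Min-cut edges: Hall→StairA (12), Hall→C2 (6); capacity 12 + 6 = 18.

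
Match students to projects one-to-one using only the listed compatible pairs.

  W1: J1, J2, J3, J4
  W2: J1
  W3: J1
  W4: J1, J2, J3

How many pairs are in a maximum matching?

3

Unit-capacity flow: source→left, listed edges, right→sink; max matching = max flow.
Augmenting path W1→J1 (+1); matched 1.
Augmenting path W4→J2 (+1); matched 2.
Augmenting path W2→J1→W1→J3 (+1); matched 3.
No augmenting path remains; maximum matching = 3.
König certificate: {W1, W4, J1} is a vertex cover of size 3 (every listed pair touches it), so no matching can be larger.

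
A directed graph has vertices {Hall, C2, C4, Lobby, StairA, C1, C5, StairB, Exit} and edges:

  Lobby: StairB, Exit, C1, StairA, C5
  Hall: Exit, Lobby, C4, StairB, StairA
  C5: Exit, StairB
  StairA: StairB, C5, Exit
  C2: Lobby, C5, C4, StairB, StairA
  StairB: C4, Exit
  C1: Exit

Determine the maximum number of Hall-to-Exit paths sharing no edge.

Assign every edge capacity 1; by Menger, the answer equals the max flow.
Path Hall→Exit (+1); total 1.
Path Hall→Lobby→Exit (+1); total 2.
Path Hall→StairA→Exit (+1); total 3.
Path Hall→StairB→Exit (+1); total 4.
No residual Hall→Exit path; max flow = 4.
Certifying cut of size 4: {Hall→Exit, Hall→Lobby, Hall→StairA, Hall→StairB}.

4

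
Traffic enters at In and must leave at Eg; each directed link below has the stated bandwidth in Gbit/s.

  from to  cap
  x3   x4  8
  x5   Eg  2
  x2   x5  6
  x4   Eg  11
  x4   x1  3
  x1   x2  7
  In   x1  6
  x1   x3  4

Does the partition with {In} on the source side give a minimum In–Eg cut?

Given cut capacity: 6 = 6.
Augment In→x1→x2→x5→Eg: bottleneck 2, flow now 2.
Augment In→x1→x3→x4→Eg: bottleneck 4, flow now 6.
No augmenting path remains; maximum flow = 6.
Cut capacity 6 equals the max flow, so it is a minimum cut.

Yes — it is a minimum cut (capacity 6).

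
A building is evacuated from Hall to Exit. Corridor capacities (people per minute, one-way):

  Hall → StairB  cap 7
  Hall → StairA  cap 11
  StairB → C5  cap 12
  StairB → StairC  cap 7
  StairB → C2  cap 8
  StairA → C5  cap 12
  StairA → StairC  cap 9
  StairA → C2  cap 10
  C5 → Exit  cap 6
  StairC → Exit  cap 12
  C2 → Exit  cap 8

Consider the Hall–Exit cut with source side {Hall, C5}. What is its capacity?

24

Edges leaving {Hall, C5}: Hall→StairB (7), Hall→StairA (11), C5→Exit (6).
Cut capacity = 7 + 11 + 6 = 24.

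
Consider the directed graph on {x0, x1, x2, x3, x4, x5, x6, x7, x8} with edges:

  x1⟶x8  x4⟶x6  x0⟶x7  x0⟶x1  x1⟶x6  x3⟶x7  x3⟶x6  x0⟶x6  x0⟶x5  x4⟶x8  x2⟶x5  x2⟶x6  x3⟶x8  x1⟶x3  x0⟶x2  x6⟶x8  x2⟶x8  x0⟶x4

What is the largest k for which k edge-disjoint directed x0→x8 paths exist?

4

Assign every edge capacity 1; by Menger, the answer equals the max flow.
Path x0→x1→x8 (+1); total 1.
Path x0→x2→x8 (+1); total 2.
Path x0→x4→x8 (+1); total 3.
Path x0→x6→x8 (+1); total 4.
No residual x0→x8 path; max flow = 4.
Certifying cut of size 4: {x0→x1, x0→x2, x0→x4, x0→x6}.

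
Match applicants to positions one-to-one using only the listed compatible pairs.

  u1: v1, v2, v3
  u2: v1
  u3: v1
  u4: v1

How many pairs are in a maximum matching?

2

Unit-capacity flow: source→left, listed edges, right→sink; max matching = max flow.
Augmenting path u1→v1 (+1); matched 1.
Augmenting path u2→v1→u1→v2 (+1); matched 2.
No augmenting path remains; maximum matching = 2.
König certificate: {u1, v1} is a vertex cover of size 2 (every listed pair touches it), so no matching can be larger.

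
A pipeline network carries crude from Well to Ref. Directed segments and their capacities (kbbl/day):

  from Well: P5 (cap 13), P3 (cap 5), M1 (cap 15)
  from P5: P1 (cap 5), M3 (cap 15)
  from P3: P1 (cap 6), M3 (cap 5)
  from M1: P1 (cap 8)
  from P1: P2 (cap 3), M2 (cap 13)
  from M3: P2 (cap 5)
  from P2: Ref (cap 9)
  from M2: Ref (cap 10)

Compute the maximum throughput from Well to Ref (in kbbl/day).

18

Augment Well→P5→P1→P2→Ref: bottleneck 3, flow now 3.
Augment Well→P5→P1→M2→Ref: bottleneck 2, flow now 5.
Augment Well→P5→M3→P2→Ref: bottleneck 5, flow now 10.
Augment Well→P3→P1→M2→Ref: bottleneck 5, flow now 15.
Augment Well→M1→P1→M2→Ref: bottleneck 3, flow now 18.
No augmenting path remains; maximum flow = 18.
In the residual graph, reachable from Well: {Well, P5, P3, M1, P1, M3, M2}.
Min-cut edges: P1→P2 (3), M3→P2 (5), M2→Ref (10); capacity 3 + 5 + 10 = 18.
This cut is saturated, so no flow can exceed 18.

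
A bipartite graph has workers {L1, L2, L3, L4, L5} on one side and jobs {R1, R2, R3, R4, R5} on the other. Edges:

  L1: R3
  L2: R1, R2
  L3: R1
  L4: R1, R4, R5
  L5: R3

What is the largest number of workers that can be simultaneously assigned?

4

Unit-capacity flow: source→left, listed edges, right→sink; max matching = max flow.
Augmenting path L1→R3 (+1); matched 1.
Augmenting path L2→R1 (+1); matched 2.
Augmenting path L4→R4 (+1); matched 3.
Augmenting path L3→R1→L2→R2 (+1); matched 4.
No augmenting path remains; maximum matching = 4.
König certificate: {L2, L3, L4, R3} is a vertex cover of size 4 (every listed pair touches it), so no matching can be larger.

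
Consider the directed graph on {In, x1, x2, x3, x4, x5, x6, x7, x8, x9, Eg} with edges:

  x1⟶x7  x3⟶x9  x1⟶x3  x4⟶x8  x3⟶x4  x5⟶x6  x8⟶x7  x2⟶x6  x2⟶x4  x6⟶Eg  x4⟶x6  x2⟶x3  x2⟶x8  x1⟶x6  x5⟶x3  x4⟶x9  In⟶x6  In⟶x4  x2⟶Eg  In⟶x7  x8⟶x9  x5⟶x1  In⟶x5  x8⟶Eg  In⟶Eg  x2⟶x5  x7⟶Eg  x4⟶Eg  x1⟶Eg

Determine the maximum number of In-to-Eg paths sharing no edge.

Assign every edge capacity 1; by Menger, the answer equals the max flow.
Path In→Eg (+1); total 1.
Path In→x4→Eg (+1); total 2.
Path In→x6→Eg (+1); total 3.
Path In→x7→Eg (+1); total 4.
Path In→x5→x1→Eg (+1); total 5.
No residual In→Eg path; max flow = 5.
Certifying cut of size 5: {In→Eg, In→x4, In→x5, In→x6, In→x7}.

5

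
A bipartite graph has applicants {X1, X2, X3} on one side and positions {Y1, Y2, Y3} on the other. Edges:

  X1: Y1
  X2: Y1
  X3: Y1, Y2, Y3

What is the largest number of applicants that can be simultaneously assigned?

2

Unit-capacity flow: source→left, listed edges, right→sink; max matching = max flow.
Augmenting path X1→Y1 (+1); matched 1.
Augmenting path X3→Y2 (+1); matched 2.
No augmenting path remains; maximum matching = 2.
König certificate: {X3, Y1} is a vertex cover of size 2 (every listed pair touches it), so no matching can be larger.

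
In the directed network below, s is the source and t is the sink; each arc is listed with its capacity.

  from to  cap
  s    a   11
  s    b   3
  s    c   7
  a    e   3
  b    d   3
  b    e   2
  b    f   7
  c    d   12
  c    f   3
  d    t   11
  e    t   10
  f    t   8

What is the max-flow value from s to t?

Augment s→a→e→t: bottleneck 3, flow now 3.
Augment s→b→d→t: bottleneck 3, flow now 6.
Augment s→c→d→t: bottleneck 7, flow now 13.
No augmenting path remains; maximum flow = 13.
In the residual graph, reachable from s: {s, a}.
Min-cut edges: s→b (3), s→c (7), a→e (3); capacity 3 + 7 + 3 = 13.
This cut is saturated, so no flow can exceed 13.

13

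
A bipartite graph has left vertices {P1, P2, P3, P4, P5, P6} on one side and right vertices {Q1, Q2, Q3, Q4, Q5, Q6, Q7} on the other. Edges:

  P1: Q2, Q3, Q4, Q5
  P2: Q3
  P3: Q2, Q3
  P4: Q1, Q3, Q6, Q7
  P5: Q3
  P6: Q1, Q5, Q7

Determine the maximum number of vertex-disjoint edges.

5

Unit-capacity flow: source→left, listed edges, right→sink; max matching = max flow.
Augmenting path P1→Q2 (+1); matched 1.
Augmenting path P2→Q3 (+1); matched 2.
Augmenting path P4→Q1 (+1); matched 3.
Augmenting path P6→Q5 (+1); matched 4.
Augmenting path P3→Q2→P1→Q4 (+1); matched 5.
No augmenting path remains; maximum matching = 5.
König certificate: {P1, P3, P4, P6, Q3} is a vertex cover of size 5 (every listed pair touches it), so no matching can be larger.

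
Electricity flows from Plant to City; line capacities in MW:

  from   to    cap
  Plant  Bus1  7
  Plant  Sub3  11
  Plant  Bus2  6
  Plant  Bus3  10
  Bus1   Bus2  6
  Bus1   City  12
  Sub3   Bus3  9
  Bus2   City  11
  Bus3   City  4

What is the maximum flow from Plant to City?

Augment Plant→Bus1→City: bottleneck 7, flow now 7.
Augment Plant→Bus2→City: bottleneck 6, flow now 13.
Augment Plant→Bus3→City: bottleneck 4, flow now 17.
No augmenting path remains; maximum flow = 17.
In the residual graph, reachable from Plant: {Plant, Sub3, Bus3}.
Min-cut edges: Plant→Bus1 (7), Plant→Bus2 (6), Bus3→City (4); capacity 7 + 6 + 4 = 17.
This cut is saturated, so no flow can exceed 17.

17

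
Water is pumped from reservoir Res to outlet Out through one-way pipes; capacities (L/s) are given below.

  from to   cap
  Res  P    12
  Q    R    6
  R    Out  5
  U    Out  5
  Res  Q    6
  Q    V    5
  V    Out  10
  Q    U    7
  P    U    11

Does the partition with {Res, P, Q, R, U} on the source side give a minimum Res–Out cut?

No — its capacity is 15, but the minimum cut has capacity 11.

Given cut capacity: 5 + 5 + 5 = 15.
Augment Res→P→U→Out: bottleneck 5, flow now 5.
Augment Res→Q→R→Out: bottleneck 5, flow now 10.
Augment Res→Q→V→Out: bottleneck 1, flow now 11.
No augmenting path remains; maximum flow = 11.
In the residual graph, reachable from Res: {Res, P, U}.
Min-cut edges: Res→Q (6), U→Out (5); capacity 6 + 5 = 11.
Cut capacity 15 exceeds the max flow 11, so it is not minimum.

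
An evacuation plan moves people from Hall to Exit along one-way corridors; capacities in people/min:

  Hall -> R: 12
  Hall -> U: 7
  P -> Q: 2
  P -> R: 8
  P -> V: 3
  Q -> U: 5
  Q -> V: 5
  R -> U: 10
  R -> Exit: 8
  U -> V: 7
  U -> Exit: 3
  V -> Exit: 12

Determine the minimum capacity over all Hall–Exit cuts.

18

Augment Hall→R→Exit: bottleneck 8, flow now 8.
Augment Hall→U→Exit: bottleneck 3, flow now 11.
Augment Hall→U→V→Exit: bottleneck 4, flow now 15.
Augment Hall→R→U→V→Exit: bottleneck 3, flow now 18.
No augmenting path remains; maximum flow = 18.
By max-flow min-cut, the minimum cut capacity equals the max flow.
In the residual graph, reachable from Hall: {Hall, R, U}.
Min-cut edges: R→Exit (8), U→V (7), U→Exit (3); capacity 8 + 7 + 3 = 18.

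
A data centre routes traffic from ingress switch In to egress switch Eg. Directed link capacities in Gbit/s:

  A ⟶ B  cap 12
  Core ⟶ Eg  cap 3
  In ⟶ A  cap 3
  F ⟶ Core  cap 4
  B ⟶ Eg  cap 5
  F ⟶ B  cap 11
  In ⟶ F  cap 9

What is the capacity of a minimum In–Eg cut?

Augment In→A→B→Eg: bottleneck 3, flow now 3.
Augment In→F→B→Eg: bottleneck 2, flow now 5.
Augment In→F→Core→Eg: bottleneck 3, flow now 8.
No augmenting path remains; maximum flow = 8.
By max-flow min-cut, the minimum cut capacity equals the max flow.
In the residual graph, reachable from In: {In, A, F, B, Core}.
Min-cut edges: B→Eg (5), Core→Eg (3); capacity 5 + 3 = 8.

8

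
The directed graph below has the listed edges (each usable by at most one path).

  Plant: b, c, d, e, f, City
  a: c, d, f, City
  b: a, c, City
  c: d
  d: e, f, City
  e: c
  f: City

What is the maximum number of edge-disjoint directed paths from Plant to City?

4

Assign every edge capacity 1; by Menger, the answer equals the max flow.
Path Plant→City (+1); total 1.
Path Plant→b→City (+1); total 2.
Path Plant→d→City (+1); total 3.
Path Plant→f→City (+1); total 4.
No residual Plant→City path; max flow = 4.
Certifying cut of size 4: {Plant→City, Plant→b, d→City, f→City}.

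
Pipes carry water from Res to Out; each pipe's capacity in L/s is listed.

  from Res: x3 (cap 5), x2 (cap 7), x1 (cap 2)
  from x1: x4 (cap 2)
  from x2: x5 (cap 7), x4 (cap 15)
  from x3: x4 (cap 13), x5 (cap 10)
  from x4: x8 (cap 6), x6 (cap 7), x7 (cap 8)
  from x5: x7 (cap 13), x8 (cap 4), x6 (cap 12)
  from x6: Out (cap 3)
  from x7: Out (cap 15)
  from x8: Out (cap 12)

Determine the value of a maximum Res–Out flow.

Augment Res→x1→x4→x6→Out: bottleneck 2, flow now 2.
Augment Res→x2→x4→x6→Out: bottleneck 1, flow now 3.
Augment Res→x2→x4→x7→Out: bottleneck 6, flow now 9.
Augment Res→x3→x4→x7→Out: bottleneck 2, flow now 11.
Augment Res→x3→x4→x8→Out: bottleneck 3, flow now 14.
No augmenting path remains; maximum flow = 14.
In the residual graph, reachable from Res: {Res}.
Min-cut edges: Res→x1 (2), Res→x2 (7), Res→x3 (5); capacity 2 + 7 + 5 = 14.
This cut is saturated, so no flow can exceed 14.

14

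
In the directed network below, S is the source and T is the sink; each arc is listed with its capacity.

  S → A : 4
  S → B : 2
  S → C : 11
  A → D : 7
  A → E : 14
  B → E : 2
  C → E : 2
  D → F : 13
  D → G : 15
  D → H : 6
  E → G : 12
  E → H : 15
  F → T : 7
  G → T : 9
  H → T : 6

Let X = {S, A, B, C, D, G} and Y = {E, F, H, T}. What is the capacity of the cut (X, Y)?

Edges leaving {S, A, B, C, D, G}: A→E (14), B→E (2), C→E (2), D→F (13), D→H (6), G→T (9).
Cut capacity = 14 + 2 + 2 + 13 + 6 + 9 = 46.

46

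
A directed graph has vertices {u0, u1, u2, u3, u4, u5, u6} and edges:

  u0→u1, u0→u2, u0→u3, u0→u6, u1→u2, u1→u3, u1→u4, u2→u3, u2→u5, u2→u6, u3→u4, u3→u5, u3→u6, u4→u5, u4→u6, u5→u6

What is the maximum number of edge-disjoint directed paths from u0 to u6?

Assign every edge capacity 1; by Menger, the answer equals the max flow.
Path u0→u6 (+1); total 1.
Path u0→u2→u6 (+1); total 2.
Path u0→u3→u6 (+1); total 3.
Path u0→u1→u4→u6 (+1); total 4.
No residual u0→u6 path; max flow = 4.
Certifying cut of size 4: {u0→u1, u0→u2, u0→u3, u0→u6}.

4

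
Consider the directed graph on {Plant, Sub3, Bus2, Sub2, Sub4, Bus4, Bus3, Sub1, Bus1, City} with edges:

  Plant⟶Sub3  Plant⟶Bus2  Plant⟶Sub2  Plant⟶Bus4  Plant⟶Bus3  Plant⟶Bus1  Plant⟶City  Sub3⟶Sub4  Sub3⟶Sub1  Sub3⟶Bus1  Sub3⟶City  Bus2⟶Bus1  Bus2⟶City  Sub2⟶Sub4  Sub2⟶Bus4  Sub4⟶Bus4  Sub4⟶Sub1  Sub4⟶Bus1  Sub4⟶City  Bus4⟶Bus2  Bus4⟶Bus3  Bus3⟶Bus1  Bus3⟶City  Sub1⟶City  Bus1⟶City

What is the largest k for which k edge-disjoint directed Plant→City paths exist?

Assign every edge capacity 1; by Menger, the answer equals the max flow.
Path Plant→City (+1); total 1.
Path Plant→Sub3→City (+1); total 2.
Path Plant→Bus2→City (+1); total 3.
Path Plant→Bus3→City (+1); total 4.
Path Plant→Bus1→City (+1); total 5.
Path Plant→Sub2→Sub4→City (+1); total 6.
No residual Plant→City path; max flow = 6.
Certifying cut of size 6: {Bus1→City, Bus2→City, Bus3→City, Plant→City, Plant→Sub2, Plant→Sub3}.

6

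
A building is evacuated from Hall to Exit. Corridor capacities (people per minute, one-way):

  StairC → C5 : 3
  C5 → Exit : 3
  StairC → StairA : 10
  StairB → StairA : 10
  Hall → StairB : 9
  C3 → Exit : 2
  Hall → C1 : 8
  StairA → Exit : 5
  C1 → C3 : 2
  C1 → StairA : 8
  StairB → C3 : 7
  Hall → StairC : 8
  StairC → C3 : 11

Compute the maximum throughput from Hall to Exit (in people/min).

Augment Hall→StairC→C3→Exit: bottleneck 2, flow now 2.
Augment Hall→StairC→C5→Exit: bottleneck 3, flow now 5.
Augment Hall→StairC→StairA→Exit: bottleneck 3, flow now 8.
Augment Hall→C1→StairA→Exit: bottleneck 2, flow now 10.
No augmenting path remains; maximum flow = 10.
In the residual graph, reachable from Hall: {Hall, StairC, C1, StairB, C3, StairA}.
Min-cut edges: StairC→C5 (3), C3→Exit (2), StairA→Exit (5); capacity 3 + 2 + 5 = 10.
This cut is saturated, so no flow can exceed 10.

10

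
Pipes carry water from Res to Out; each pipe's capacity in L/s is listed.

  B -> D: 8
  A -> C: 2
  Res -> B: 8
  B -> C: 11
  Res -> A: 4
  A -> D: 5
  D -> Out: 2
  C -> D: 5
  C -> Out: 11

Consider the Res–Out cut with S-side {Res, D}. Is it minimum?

Given cut capacity: 4 + 8 + 2 = 14.
Augment Res→A→C→Out: bottleneck 2, flow now 2.
Augment Res→A→D→Out: bottleneck 2, flow now 4.
Augment Res→B→C→Out: bottleneck 8, flow now 12.
No augmenting path remains; maximum flow = 12.
In the residual graph, reachable from Res: {Res}.
Min-cut edges: Res→A (4), Res→B (8); capacity 4 + 8 = 12.
Cut capacity 14 exceeds the max flow 12, so it is not minimum.

No — its capacity is 14, but the minimum cut has capacity 12.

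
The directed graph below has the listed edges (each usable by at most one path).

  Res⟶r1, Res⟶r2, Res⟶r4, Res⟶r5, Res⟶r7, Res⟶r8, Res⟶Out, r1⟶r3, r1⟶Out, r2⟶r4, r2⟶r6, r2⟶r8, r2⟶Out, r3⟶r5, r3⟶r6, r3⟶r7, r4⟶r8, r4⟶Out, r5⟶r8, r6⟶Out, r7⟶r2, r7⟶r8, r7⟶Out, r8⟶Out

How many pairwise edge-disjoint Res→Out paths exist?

Assign every edge capacity 1; by Menger, the answer equals the max flow.
Path Res→Out (+1); total 1.
Path Res→r1→Out (+1); total 2.
Path Res→r2→Out (+1); total 3.
Path Res→r4→Out (+1); total 4.
Path Res→r7→Out (+1); total 5.
Path Res→r8→Out (+1); total 6.
No residual Res→Out path; max flow = 6.
Certifying cut of size 6: {Res→Out, Res→r1, Res→r2, Res→r4, Res→r7, r8→Out}.

6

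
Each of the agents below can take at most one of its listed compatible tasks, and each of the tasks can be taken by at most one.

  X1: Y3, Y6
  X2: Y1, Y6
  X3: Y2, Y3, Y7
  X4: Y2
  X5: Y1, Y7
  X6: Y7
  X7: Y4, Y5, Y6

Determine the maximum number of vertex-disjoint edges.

6

Unit-capacity flow: source→left, listed edges, right→sink; max matching = max flow.
Augmenting path X1→Y3 (+1); matched 1.
Augmenting path X2→Y1 (+1); matched 2.
Augmenting path X3→Y2 (+1); matched 3.
Augmenting path X5→Y7 (+1); matched 4.
Augmenting path X7→Y4 (+1); matched 5.
Augmenting path X4→Y2→X3→Y3→X1→Y6 (+1); matched 6.
No augmenting path remains; maximum matching = 6.
König certificate: {X7, Y1, Y2, Y3, Y6, Y7} is a vertex cover of size 6 (every listed pair touches it), so no matching can be larger.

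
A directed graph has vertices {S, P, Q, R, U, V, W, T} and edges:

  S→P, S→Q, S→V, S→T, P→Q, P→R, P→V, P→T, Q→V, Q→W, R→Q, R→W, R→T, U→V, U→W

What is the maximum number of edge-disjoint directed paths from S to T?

2

Assign every edge capacity 1; by Menger, the answer equals the max flow.
Path S→T (+1); total 1.
Path S→P→T (+1); total 2.
No residual S→T path; max flow = 2.
Certifying cut of size 2: {S→P, S→T}.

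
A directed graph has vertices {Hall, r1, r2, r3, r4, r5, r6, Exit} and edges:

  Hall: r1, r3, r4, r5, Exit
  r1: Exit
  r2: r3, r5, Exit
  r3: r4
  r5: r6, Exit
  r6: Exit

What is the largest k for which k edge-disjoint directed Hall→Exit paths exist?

3

Assign every edge capacity 1; by Menger, the answer equals the max flow.
Path Hall→Exit (+1); total 1.
Path Hall→r1→Exit (+1); total 2.
Path Hall→r5→Exit (+1); total 3.
No residual Hall→Exit path; max flow = 3.
Certifying cut of size 3: {Hall→Exit, Hall→r1, Hall→r5}.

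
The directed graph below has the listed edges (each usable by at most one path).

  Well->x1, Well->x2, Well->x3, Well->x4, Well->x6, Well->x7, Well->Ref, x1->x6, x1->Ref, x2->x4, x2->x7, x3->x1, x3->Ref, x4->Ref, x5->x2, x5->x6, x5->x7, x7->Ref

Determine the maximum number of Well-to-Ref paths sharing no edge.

Assign every edge capacity 1; by Menger, the answer equals the max flow.
Path Well→Ref (+1); total 1.
Path Well→x1→Ref (+1); total 2.
Path Well→x3→Ref (+1); total 3.
Path Well→x4→Ref (+1); total 4.
Path Well→x7→Ref (+1); total 5.
No residual Well→Ref path; max flow = 5.
Certifying cut of size 5: {Well→Ref, Well→x1, Well→x3, x4→Ref, x7→Ref}.

5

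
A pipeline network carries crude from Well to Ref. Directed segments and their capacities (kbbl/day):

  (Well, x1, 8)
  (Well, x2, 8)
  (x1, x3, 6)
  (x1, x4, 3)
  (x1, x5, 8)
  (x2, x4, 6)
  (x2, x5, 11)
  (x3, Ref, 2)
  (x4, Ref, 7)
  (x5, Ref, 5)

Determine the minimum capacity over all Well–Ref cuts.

14

Augment Well→x1→x3→Ref: bottleneck 2, flow now 2.
Augment Well→x1→x4→Ref: bottleneck 3, flow now 5.
Augment Well→x1→x5→Ref: bottleneck 3, flow now 8.
Augment Well→x2→x4→Ref: bottleneck 4, flow now 12.
Augment Well→x2→x5→Ref: bottleneck 2, flow now 14.
No augmenting path remains; maximum flow = 14.
By max-flow min-cut, the minimum cut capacity equals the max flow.
In the residual graph, reachable from Well: {Well, x1, x2, x3, x4, x5}.
Min-cut edges: x3→Ref (2), x4→Ref (7), x5→Ref (5); capacity 2 + 7 + 5 = 14.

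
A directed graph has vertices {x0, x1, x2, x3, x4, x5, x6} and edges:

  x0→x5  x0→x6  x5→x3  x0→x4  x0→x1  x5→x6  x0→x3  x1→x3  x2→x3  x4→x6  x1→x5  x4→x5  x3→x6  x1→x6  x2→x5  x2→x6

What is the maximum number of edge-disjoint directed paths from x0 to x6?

5

Assign every edge capacity 1; by Menger, the answer equals the max flow.
Path x0→x6 (+1); total 1.
Path x0→x1→x6 (+1); total 2.
Path x0→x3→x6 (+1); total 3.
Path x0→x4→x6 (+1); total 4.
Path x0→x5→x6 (+1); total 5.
No residual x0→x6 path; max flow = 5.
Certifying cut of size 5: {x0→x1, x0→x3, x0→x4, x0→x5, x0→x6}.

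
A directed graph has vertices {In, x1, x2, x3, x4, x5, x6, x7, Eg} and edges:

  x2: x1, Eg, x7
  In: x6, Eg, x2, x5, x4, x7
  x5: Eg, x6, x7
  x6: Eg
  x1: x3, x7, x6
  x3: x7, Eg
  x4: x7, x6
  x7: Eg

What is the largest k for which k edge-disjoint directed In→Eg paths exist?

Assign every edge capacity 1; by Menger, the answer equals the max flow.
Path In→Eg (+1); total 1.
Path In→x2→Eg (+1); total 2.
Path In→x5→Eg (+1); total 3.
Path In→x6→Eg (+1); total 4.
Path In→x7→Eg (+1); total 5.
No residual In→Eg path; max flow = 5.
Certifying cut of size 5: {In→Eg, In→x2, In→x5, x6→Eg, x7→Eg}.

5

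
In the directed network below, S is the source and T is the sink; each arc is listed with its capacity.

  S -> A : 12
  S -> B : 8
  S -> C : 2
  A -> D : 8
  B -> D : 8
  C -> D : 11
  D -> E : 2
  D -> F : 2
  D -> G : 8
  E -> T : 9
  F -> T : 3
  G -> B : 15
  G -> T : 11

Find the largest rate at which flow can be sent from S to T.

Augment S→A→D→E→T: bottleneck 2, flow now 2.
Augment S→A→D→F→T: bottleneck 2, flow now 4.
Augment S→A→D→G→T: bottleneck 4, flow now 8.
Augment S→B→D→G→T: bottleneck 4, flow now 12.
No augmenting path remains; maximum flow = 12.
In the residual graph, reachable from S: {S, A, B, C, D}.
Min-cut edges: D→E (2), D→F (2), D→G (8); capacity 2 + 2 + 8 = 12.
This cut is saturated, so no flow can exceed 12.

12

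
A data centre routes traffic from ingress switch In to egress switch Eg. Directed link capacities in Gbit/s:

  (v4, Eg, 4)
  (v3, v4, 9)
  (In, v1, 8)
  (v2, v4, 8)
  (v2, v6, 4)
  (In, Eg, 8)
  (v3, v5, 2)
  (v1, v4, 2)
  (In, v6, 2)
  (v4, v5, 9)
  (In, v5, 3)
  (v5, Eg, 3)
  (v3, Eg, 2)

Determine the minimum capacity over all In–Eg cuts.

13

Augment In→Eg: bottleneck 8, flow now 8.
Augment In→v5→Eg: bottleneck 3, flow now 11.
Augment In→v1→v4→Eg: bottleneck 2, flow now 13.
No augmenting path remains; maximum flow = 13.
By max-flow min-cut, the minimum cut capacity equals the max flow.
In the residual graph, reachable from In: {In, v1, v6}.
Min-cut edges: In→v5 (3), In→Eg (8), v1→v4 (2); capacity 3 + 8 + 2 = 13.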